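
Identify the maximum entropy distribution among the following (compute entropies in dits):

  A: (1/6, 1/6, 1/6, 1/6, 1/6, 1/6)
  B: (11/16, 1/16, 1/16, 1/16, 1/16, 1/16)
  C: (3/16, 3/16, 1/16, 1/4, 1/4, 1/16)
A

For a discrete distribution over n outcomes, entropy is maximized by the uniform distribution.

Computing entropies:
H(A) = 0.7782 dits
H(B) = 0.4882 dits
H(C) = 0.7242 dits

The uniform distribution (where all probabilities equal 1/6) achieves the maximum entropy of log_10(6) = 0.7782 dits.

Distribution A has the highest entropy.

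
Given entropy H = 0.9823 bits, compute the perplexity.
1.9756

Perplexity is 2^H (or exp(H) for natural log).

H = 0.9823 bits
Perplexity = 2^0.9823 = 1.9756

Interpretation: The model's uncertainty is equivalent to choosing uniformly among 2.0 options.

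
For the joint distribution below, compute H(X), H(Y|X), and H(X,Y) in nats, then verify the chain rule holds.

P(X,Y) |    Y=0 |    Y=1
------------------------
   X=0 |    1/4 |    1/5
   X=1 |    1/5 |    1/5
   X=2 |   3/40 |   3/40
H(X,Y) = 1.7008, H(X) = 1.0104, H(Y|X) = 0.6904 (all in nats)

Chain rule: H(X,Y) = H(X) + H(Y|X)

Left side — joint entropy directly:
H(X,Y) = -Σ p(x,y) log p(x,y) = 1.7008 nats

Right side — compute H(Y|X) from the conditional distributions:
P(X) = (9/20, 2/5, 3/20), so H(X) = 1.0104 nats
H(Y|X) = Σ_x P(X=x) · H(Y|X=x):
  P(Y|X=0) = (5/9, 4/9), H(Y|X=0) = 0.6870, weight P(X=0) = 9/20
  P(Y|X=1) = (1/2, 1/2), H(Y|X=1) = 0.6931, weight P(X=1) = 2/5
  P(Y|X=2) = (1/2, 1/2), H(Y|X=2) = 0.6931, weight P(X=2) = 3/20
H(Y|X) = 0.6904 nats

H(X) + H(Y|X) = 1.0104 + 0.6904 = 1.7008 nats

Both sides equal 1.7008 nats. ✓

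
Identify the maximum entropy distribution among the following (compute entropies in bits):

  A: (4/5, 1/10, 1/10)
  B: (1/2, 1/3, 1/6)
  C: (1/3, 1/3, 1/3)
C

For a discrete distribution over n outcomes, entropy is maximized by the uniform distribution.

Computing entropies:
H(A) = 0.9219 bits
H(B) = 1.4591 bits
H(C) = 1.5850 bits

The uniform distribution (where all probabilities equal 1/3) achieves the maximum entropy of log_2(3) = 1.5850 bits.

Distribution C has the highest entropy.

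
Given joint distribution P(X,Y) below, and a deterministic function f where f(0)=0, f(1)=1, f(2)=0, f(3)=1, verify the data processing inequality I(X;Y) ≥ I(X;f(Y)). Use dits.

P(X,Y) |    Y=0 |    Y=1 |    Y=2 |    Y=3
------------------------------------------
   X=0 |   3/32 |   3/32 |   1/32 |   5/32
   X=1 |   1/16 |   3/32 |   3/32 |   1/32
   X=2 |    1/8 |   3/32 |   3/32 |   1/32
I(X;Y) = 0.0393, I(X;f(Y)) = 0.0156, inequality holds: 0.0393 ≥ 0.0156

Data Processing Inequality: For any Markov chain X → Y → Z, we have I(X;Y) ≥ I(X;Z).

Here Z = f(Y) is a deterministic function of Y, forming X → Y → Z.

Original I(X;Y) = 0.0393 dits

After applying f:
P(X,Z) where Z=f(Y):
- P(X,Z=0) = P(X,Y=0) + P(X,Y=2)
- P(X,Z=1) = P(X,Y=1) + P(X,Y=3)

I(X;Z) = I(X;f(Y)) = 0.0156 dits

Verification: 0.0393 ≥ 0.0156 ✓

Information cannot be created by processing; the function f can only lose information about X.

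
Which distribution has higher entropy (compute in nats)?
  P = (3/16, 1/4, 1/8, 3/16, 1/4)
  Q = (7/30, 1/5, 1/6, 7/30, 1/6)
Q

Computing entropies in nats:
H(P) = 1.5808
H(Q) = 1.5983

Distribution Q has higher entropy.

Intuition: The distribution closer to uniform (more spread out) has higher entropy.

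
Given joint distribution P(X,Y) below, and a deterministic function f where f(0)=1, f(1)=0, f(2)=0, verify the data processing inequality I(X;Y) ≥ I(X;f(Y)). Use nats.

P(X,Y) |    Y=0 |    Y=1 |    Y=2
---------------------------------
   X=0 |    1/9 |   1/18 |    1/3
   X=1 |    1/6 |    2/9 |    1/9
I(X;Y) = 0.1173, I(X;f(Y)) = 0.0077, inequality holds: 0.1173 ≥ 0.0077

Data Processing Inequality: For any Markov chain X → Y → Z, we have I(X;Y) ≥ I(X;Z).

Here Z = f(Y) is a deterministic function of Y, forming X → Y → Z.

Original I(X;Y) = 0.1173 nats

After applying f:
P(X,Z) where Z=f(Y):
- P(X,Z=0) = P(X,Y=1) + P(X,Y=2)
- P(X,Z=1) = P(X,Y=0)

I(X;Z) = I(X;f(Y)) = 0.0077 nats

Verification: 0.1173 ≥ 0.0077 ✓

Information cannot be created by processing; the function f can only lose information about X.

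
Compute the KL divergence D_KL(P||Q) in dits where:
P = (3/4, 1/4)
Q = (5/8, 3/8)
0.0154 dits

KL divergence: D_KL(P||Q) = Σ p(x) log(p(x)/q(x))

Computing term by term:
  x=0: 3/4 × log_10[(3/4)/(5/8)] = 3/4 × 0.0792 = 0.0594
  x=1: 1/4 × log_10[(1/4)/(3/8)] = 1/4 × -0.1761 = -0.0440

D_KL(P||Q) = 0.0154 dits

Note: KL divergence is always non-negative and equals 0 iff P = Q.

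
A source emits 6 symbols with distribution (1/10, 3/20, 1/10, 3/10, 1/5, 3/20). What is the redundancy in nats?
0.0790 nats

Redundancy measures how far a source is from maximum entropy:
R = H_max - H(X)

Maximum entropy for 6 symbols: H_max = log_e(6) = 1.7918 nats
Actual entropy: H(X) = 1.7127 nats
Redundancy: R = 1.7918 - 1.7127 = 0.0790 nats

This redundancy represents potential for compression: the source could be compressed by 0.0790 nats per symbol.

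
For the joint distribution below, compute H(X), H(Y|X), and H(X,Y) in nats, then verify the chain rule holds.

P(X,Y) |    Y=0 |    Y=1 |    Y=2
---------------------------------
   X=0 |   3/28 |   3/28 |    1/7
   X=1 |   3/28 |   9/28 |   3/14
H(X,Y) = 1.6908, H(X) = 0.6518, H(Y|X) = 1.0391 (all in nats)

Chain rule: H(X,Y) = H(X) + H(Y|X)

Left side — joint entropy directly:
H(X,Y) = -Σ p(x,y) log p(x,y) = 1.6908 nats

Right side — compute H(Y|X) from the conditional distributions:
P(X) = (5/14, 9/14), so H(X) = 0.6518 nats
H(Y|X) = Σ_x P(X=x) · H(Y|X=x):
  P(Y|X=0) = (3/10, 3/10, 2/5), H(Y|X=0) = 1.0889, weight P(X=0) = 5/14
  P(Y|X=1) = (1/6, 1/2, 1/3), H(Y|X=1) = 1.0114, weight P(X=1) = 9/14
H(Y|X) = 1.0391 nats

H(X) + H(Y|X) = 0.6518 + 1.0391 = 1.6908 nats

Both sides equal 1.6908 nats. ✓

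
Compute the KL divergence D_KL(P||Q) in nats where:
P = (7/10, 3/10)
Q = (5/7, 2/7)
0.0005 nats

KL divergence: D_KL(P||Q) = Σ p(x) log(p(x)/q(x))

Computing term by term:
  x=0: 7/10 × log_e[(7/10)/(5/7)] = 7/10 × -0.0202 = -0.0141
  x=1: 3/10 × log_e[(3/10)/(2/7)] = 3/10 × 0.0488 = 0.0146

D_KL(P||Q) = 0.0005 nats

Note: KL divergence is always non-negative and equals 0 iff P = Q.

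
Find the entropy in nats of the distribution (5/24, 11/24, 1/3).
1.0506 nats

Shannon entropy is H(X) = -Σ p(x) log p(x).

For P = (5/24, 11/24, 1/3):
H = -5/24 × log_e(5/24) -11/24 × log_e(11/24) -1/3 × log_e(1/3)
H = 1.0506 nats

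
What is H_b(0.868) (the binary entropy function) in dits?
0.1694 dits

The binary entropy function is:
H(p) = -p log(p) - (1-p) log(1-p)

H(0.868) = -0.868 × log_10(0.868) - 0.132 × log_10(0.132)
H(0.868) = 0.1694 dits

Note: Binary entropy is maximized at p=0.5 (H=1 bit) and minimized at p=0 or p=1 (H=0).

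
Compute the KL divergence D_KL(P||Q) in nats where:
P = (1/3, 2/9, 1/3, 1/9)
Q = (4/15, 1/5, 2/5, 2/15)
0.0168 nats

KL divergence: D_KL(P||Q) = Σ p(x) log(p(x)/q(x))

Computing term by term:
  x=0: 1/3 × log_e[(1/3)/(4/15)] = 1/3 × 0.2231 = 0.0744
  x=1: 2/9 × log_e[(2/9)/(1/5)] = 2/9 × 0.1054 = 0.0234
  x=2: 1/3 × log_e[(1/3)/(2/5)] = 1/3 × -0.1823 = -0.0608
  x=3: 1/9 × log_e[(1/9)/(2/15)] = 1/9 × -0.1823 = -0.0203

D_KL(P||Q) = 0.0168 nats

Note: KL divergence is always non-negative and equals 0 iff P = Q.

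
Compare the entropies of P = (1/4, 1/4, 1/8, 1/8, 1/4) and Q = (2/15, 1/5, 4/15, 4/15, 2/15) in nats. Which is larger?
Q

Computing entropies in nats:
H(P) = 1.5596
H(Q) = 1.5641

Distribution Q has higher entropy.

Intuition: The distribution closer to uniform (more spread out) has higher entropy.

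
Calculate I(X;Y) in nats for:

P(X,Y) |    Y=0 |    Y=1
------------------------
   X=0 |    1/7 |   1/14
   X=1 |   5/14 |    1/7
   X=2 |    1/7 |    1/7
0.0182 nats

Mutual information: I(X;Y) = H(X) + H(Y) - H(X,Y)

Marginals:
P(X) = (3/14, 1/2, 2/7), H(X) = 1.0346 nats
P(Y) = (9/14, 5/14), H(Y) = 0.6518 nats

Joint entropy: H(X,Y) = 1.6682 nats

I(X;Y) = 1.0346 + 0.6518 - 1.6682 = 0.0182 nats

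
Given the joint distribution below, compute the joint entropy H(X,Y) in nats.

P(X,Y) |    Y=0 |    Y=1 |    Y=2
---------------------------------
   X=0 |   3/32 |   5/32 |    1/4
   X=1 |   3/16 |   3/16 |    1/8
1.7462 nats

Joint entropy is H(X,Y) = -Σ_{x,y} p(x,y) log p(x,y).

Summing over all non-zero entries:
H(X,Y) = -[3/32·log_e(3/32) + 5/32·log_e(5/32) + 1/4·log_e(1/4) + 3/16·log_e(3/16) + 3/16·log_e(3/16) + 1/8·log_e(1/8)]
H(X,Y) = 1.7462 nats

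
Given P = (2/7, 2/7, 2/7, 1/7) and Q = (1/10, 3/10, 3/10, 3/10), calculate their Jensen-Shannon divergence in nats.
0.0377 nats

Jensen-Shannon divergence is:
JSD(P||Q) = 0.5 × D_KL(P||M) + 0.5 × D_KL(Q||M)
where M = 0.5 × (P + Q) is the mixture distribution.

M = 0.5 × (2/7, 2/7, 2/7, 1/7) + 0.5 × (1/10, 3/10, 3/10, 3/10) = (0.192857, 0.292857, 0.292857, 0.221429)

D_KL(P||M) = 0.0356 nats
D_KL(Q||M) = 0.0399 nats

JSD(P||Q) = 0.5 × 0.0356 + 0.5 × 0.0399 = 0.0377 nats

Unlike KL divergence, JSD is symmetric and bounded: 0 ≤ JSD ≤ log(2).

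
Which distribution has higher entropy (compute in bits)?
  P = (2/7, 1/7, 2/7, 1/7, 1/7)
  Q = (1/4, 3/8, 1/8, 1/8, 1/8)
P

Computing entropies in bits:
H(P) = 2.2359
H(Q) = 2.1556

Distribution P has higher entropy.

Intuition: The distribution closer to uniform (more spread out) has higher entropy.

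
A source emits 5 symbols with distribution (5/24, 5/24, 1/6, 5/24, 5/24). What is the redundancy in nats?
0.0036 nats

Redundancy measures how far a source is from maximum entropy:
R = H_max - H(X)

Maximum entropy for 5 symbols: H_max = log_e(5) = 1.6094 nats
Actual entropy: H(X) = 1.6058 nats
Redundancy: R = 1.6094 - 1.6058 = 0.0036 nats

This redundancy represents potential for compression: the source could be compressed by 0.0036 nats per symbol.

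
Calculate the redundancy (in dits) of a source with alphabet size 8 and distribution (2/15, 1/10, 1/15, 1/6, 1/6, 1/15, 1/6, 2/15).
0.0239 dits

Redundancy measures how far a source is from maximum entropy:
R = H_max - H(X)

Maximum entropy for 8 symbols: H_max = log_10(8) = 0.9031 dits
Actual entropy: H(X) = 0.8792 dits
Redundancy: R = 0.9031 - 0.8792 = 0.0239 dits

This redundancy represents potential for compression: the source could be compressed by 0.0239 dits per symbol.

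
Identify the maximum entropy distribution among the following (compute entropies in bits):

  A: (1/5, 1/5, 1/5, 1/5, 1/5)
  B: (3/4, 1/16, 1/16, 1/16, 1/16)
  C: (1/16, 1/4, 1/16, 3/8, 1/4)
A

For a discrete distribution over n outcomes, entropy is maximized by the uniform distribution.

Computing entropies:
H(A) = 2.3219 bits
H(B) = 1.3113 bits
H(C) = 2.0306 bits

The uniform distribution (where all probabilities equal 1/5) achieves the maximum entropy of log_2(5) = 2.3219 bits.

Distribution A has the highest entropy.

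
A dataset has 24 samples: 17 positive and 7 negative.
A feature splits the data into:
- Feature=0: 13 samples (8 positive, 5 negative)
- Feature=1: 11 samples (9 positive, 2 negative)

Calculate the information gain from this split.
0.0367 bits

Information Gain = H(Y) - H(Y|Feature)

Before split:
P(positive) = 17/24 = 0.7083
H(Y) = 0.8709 bits

After split:
Feature=0: H = 0.9612 bits (weight = 13/24)
Feature=1: H = 0.6840 bits (weight = 11/24)
H(Y|Feature) = (13/24)×0.9612 + (11/24)×0.6840 = 0.8342 bits

Information Gain = 0.8709 - 0.8342 = 0.0367 bits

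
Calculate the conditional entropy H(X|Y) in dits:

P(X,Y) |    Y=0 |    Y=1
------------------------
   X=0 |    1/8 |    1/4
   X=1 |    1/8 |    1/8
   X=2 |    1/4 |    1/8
0.4515 dits

Using the chain rule: H(X|Y) = H(X,Y) - H(Y)

First, compute H(X,Y) = 0.7526 dits

Marginal P(Y) = (1/2, 1/2)
H(Y) = 0.3010 dits

H(X|Y) = H(X,Y) - H(Y) = 0.7526 - 0.3010 = 0.4515 dits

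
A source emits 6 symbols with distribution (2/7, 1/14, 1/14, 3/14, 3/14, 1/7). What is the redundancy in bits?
0.1712 bits

Redundancy measures how far a source is from maximum entropy:
R = H_max - H(X)

Maximum entropy for 6 symbols: H_max = log_2(6) = 2.5850 bits
Actual entropy: H(X) = 2.4138 bits
Redundancy: R = 2.5850 - 2.4138 = 0.1712 bits

This redundancy represents potential for compression: the source could be compressed by 0.1712 bits per symbol.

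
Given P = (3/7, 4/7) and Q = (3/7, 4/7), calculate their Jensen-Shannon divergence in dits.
0.0000 dits

Jensen-Shannon divergence is:
JSD(P||Q) = 0.5 × D_KL(P||M) + 0.5 × D_KL(Q||M)
where M = 0.5 × (P + Q) is the mixture distribution.

M = 0.5 × (3/7, 4/7) + 0.5 × (3/7, 4/7) = (3/7, 4/7)

D_KL(P||M) = 0.0000 dits
D_KL(Q||M) = 0.0000 dits

JSD(P||Q) = 0.5 × 0.0000 + 0.5 × 0.0000 = 0.0000 dits

Unlike KL divergence, JSD is symmetric and bounded: 0 ≤ JSD ≤ log(2).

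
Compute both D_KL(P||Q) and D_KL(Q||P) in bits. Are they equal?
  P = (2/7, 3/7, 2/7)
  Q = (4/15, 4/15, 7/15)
D_KL(P||Q) = 0.1196, D_KL(Q||P) = 0.1212

KL divergence is not symmetric: D_KL(P||Q) ≠ D_KL(Q||P) in general.

D_KL(P||Q) = 0.1196 bits
D_KL(Q||P) = 0.1212 bits

No, they are not equal!

This asymmetry is why KL divergence is not a true distance metric.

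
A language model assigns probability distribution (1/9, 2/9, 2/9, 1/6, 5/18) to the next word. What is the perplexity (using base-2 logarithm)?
4.7925

Perplexity is 2^H (or exp(H) for natural log).

First, H = -Σ p log p = 2.2608 bits
Perplexity = 2^2.2608 = 4.7925

Interpretation: The model's uncertainty is equivalent to choosing uniformly among 4.8 options.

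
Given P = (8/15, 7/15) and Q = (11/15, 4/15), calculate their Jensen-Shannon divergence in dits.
0.0094 dits

Jensen-Shannon divergence is:
JSD(P||Q) = 0.5 × D_KL(P||M) + 0.5 × D_KL(Q||M)
where M = 0.5 × (P + Q) is the mixture distribution.

M = 0.5 × (8/15, 7/15) + 0.5 × (11/15, 4/15) = (19/30, 11/30)

D_KL(P||M) = 0.0091 dits
D_KL(Q||M) = 0.0098 dits

JSD(P||Q) = 0.5 × 0.0091 + 0.5 × 0.0098 = 0.0094 dits

Unlike KL divergence, JSD is symmetric and bounded: 0 ≤ JSD ≤ log(2).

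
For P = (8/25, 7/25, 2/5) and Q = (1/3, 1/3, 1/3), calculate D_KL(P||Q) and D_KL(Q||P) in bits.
D_KL(P||Q) = 0.0159, D_KL(Q||P) = 0.0158

KL divergence is not symmetric: D_KL(P||Q) ≠ D_KL(Q||P) in general.

D_KL(P||Q) = 0.0159 bits
D_KL(Q||P) = 0.0158 bits

No, they are not equal!

This asymmetry is why KL divergence is not a true distance metric.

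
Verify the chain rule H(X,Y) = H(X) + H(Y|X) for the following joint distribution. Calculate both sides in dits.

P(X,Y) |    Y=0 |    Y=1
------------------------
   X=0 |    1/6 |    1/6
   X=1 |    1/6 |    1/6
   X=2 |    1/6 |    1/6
H(X,Y) = 0.7782, H(X) = 0.4771, H(Y|X) = 0.3010 (all in dits)

Chain rule: H(X,Y) = H(X) + H(Y|X)

Left side — joint entropy directly:
H(X,Y) = -Σ p(x,y) log p(x,y) = 0.7782 dits

Right side — compute H(Y|X) from the conditional distributions:
P(X) = (1/3, 1/3, 1/3), so H(X) = 0.4771 dits
H(Y|X) = Σ_x P(X=x) · H(Y|X=x):
  P(Y|X=0) = (1/2, 1/2), H(Y|X=0) = 0.3010, weight P(X=0) = 1/3
  P(Y|X=1) = (1/2, 1/2), H(Y|X=1) = 0.3010, weight P(X=1) = 1/3
  P(Y|X=2) = (1/2, 1/2), H(Y|X=2) = 0.3010, weight P(X=2) = 1/3
H(Y|X) = 0.3010 dits

H(X) + H(Y|X) = 0.4771 + 0.3010 = 0.7782 dits

Both sides equal 0.7782 dits. ✓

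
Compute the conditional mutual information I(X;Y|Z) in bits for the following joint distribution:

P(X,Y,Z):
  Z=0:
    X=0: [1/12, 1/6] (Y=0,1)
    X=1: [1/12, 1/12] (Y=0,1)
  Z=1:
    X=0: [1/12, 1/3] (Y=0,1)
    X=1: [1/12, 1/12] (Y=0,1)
0.0443 bits

Conditional mutual information: I(X;Y|Z) = H(X|Z) + H(Y|Z) - H(X,Y|Z)

H(Z) = 0.9799
H(X,Z) = 1.8879 → H(X|Z) = 0.9080
H(Y,Z) = 1.8879 → H(Y|Z) = 0.9080
H(X,Y,Z) = 2.7516 → H(X,Y|Z) = 1.7718

I(X;Y|Z) = 0.9080 + 0.9080 - 1.7718 = 0.0443 bits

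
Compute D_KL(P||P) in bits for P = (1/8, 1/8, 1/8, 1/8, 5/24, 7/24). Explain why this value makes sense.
0.0000 bits

KL divergence satisfies the Gibbs inequality: D_KL(P||Q) ≥ 0 for all distributions P, Q.

D_KL(P||Q) = Σ p(x) log(p(x)/q(x))
Each term is p(x) × log_2(p(x)/p(x)) = p(x) × log_2(1) = 0, so the sum is 0.
D_KL(P||Q) = 0.0000 bits

When P = Q, the KL divergence is exactly 0, as there is no 'divergence' between identical distributions.

This non-negativity is a fundamental property: relative entropy cannot be negative because it measures how different Q is from P.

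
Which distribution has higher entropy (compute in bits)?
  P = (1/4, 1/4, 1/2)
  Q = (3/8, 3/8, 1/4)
Q

Computing entropies in bits:
H(P) = 1.5000
H(Q) = 1.5613

Distribution Q has higher entropy.

Intuition: The distribution closer to uniform (more spread out) has higher entropy.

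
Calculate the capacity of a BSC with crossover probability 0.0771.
0.6081 bits

For a binary symmetric channel (BSC) with error probability p:
Capacity C = 1 - H(p) bits per symbol

where H(p) = -p log₂(p) - (1-p) log₂(1-p) is the binary entropy function.

H(0.0771) = 0.3919 bits
C = 1 - 0.3919 = 0.6081 bits per symbol

This means we can reliably transmit up to 0.6081 bits of information per channel use.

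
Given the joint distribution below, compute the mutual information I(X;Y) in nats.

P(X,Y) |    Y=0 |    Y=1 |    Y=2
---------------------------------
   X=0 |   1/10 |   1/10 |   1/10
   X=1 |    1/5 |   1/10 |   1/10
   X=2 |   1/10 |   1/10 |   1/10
0.0138 nats

Mutual information: I(X;Y) = H(X) + H(Y) - H(X,Y)

Marginals:
P(X) = (3/10, 2/5, 3/10), H(X) = 1.0889 nats
P(Y) = (2/5, 3/10, 3/10), H(Y) = 1.0889 nats

Joint entropy: H(X,Y) = 2.1640 nats

I(X;Y) = 1.0889 + 1.0889 - 2.1640 = 0.0138 nats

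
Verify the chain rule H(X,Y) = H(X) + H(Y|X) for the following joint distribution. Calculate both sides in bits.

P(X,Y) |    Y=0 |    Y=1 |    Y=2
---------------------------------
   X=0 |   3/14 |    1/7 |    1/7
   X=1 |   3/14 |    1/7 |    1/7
H(X,Y) = 2.5567, H(X) = 1.0000, H(Y|X) = 1.5567 (all in bits)

Chain rule: H(X,Y) = H(X) + H(Y|X)

Left side — joint entropy directly:
H(X,Y) = -Σ p(x,y) log p(x,y) = 2.5567 bits

Right side — compute H(Y|X) from the conditional distributions:
P(X) = (1/2, 1/2), so H(X) = 1.0000 bits
H(Y|X) = Σ_x P(X=x) · H(Y|X=x):
  P(Y|X=0) = (3/7, 2/7, 2/7), H(Y|X=0) = 1.5567, weight P(X=0) = 1/2
  P(Y|X=1) = (3/7, 2/7, 2/7), H(Y|X=1) = 1.5567, weight P(X=1) = 1/2
H(Y|X) = 1.5567 bits

H(X) + H(Y|X) = 1.0000 + 1.5567 = 2.5567 bits

Both sides equal 2.5567 bits. ✓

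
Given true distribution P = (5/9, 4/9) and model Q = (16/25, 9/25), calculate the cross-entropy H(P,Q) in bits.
1.0128 bits

Cross-entropy: H(P,Q) = -Σ p(x) log q(x)

Alternatively: H(P,Q) = H(P) + D_KL(P||Q)
H(P) = 0.9911 bits
D_KL(P||Q) = 0.0217 bits

H(P,Q) = 0.9911 + 0.0217 = 1.0128 bits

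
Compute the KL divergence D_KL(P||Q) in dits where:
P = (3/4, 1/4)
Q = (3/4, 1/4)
0.0000 dits

KL divergence: D_KL(P||Q) = Σ p(x) log(p(x)/q(x))

Computing term by term:
  x=0: 3/4 × log_10[(3/4)/(3/4)] = 3/4 × 0.0000 = 0.0000
  x=1: 1/4 × log_10[(1/4)/(1/4)] = 1/4 × 0.0000 = 0.0000

D_KL(P||Q) = 0.0000 dits

Note: KL divergence is always non-negative and equals 0 iff P = Q.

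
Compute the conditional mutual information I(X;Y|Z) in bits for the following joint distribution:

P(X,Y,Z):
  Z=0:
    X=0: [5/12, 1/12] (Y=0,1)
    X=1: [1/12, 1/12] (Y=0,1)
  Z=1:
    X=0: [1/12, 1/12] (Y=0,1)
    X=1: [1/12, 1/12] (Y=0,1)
0.0492 bits

Conditional mutual information: I(X;Y|Z) = H(X|Z) + H(Y|Z) - H(X,Y|Z)

H(Z) = 0.9183
H(X,Z) = 1.7925 → H(X|Z) = 0.8742
H(Y,Z) = 1.7925 → H(Y|Z) = 0.8742
H(X,Y,Z) = 2.6175 → H(X,Y|Z) = 1.6992

I(X;Y|Z) = 0.8742 + 0.8742 - 1.6992 = 0.0492 bits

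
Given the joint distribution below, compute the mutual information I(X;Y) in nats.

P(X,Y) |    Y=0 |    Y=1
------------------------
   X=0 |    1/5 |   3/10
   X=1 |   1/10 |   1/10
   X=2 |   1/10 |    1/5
0.0069 nats

Mutual information: I(X;Y) = H(X) + H(Y) - H(X,Y)

Marginals:
P(X) = (1/2, 1/5, 3/10), H(X) = 1.0297 nats
P(Y) = (2/5, 3/5), H(Y) = 0.6730 nats

Joint entropy: H(X,Y) = 1.6957 nats

I(X;Y) = 1.0297 + 0.6730 - 1.6957 = 0.0069 nats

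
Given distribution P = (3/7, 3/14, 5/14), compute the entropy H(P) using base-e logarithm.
1.0609 nats

Shannon entropy is H(X) = -Σ p(x) log p(x).

For P = (3/7, 3/14, 5/14):
H = -3/7 × log_e(3/7) -3/14 × log_e(3/14) -5/14 × log_e(5/14)
H = 1.0609 nats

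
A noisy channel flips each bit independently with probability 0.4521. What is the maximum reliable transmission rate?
0.0066 bits

For a binary symmetric channel (BSC) with error probability p:
Capacity C = 1 - H(p) bits per symbol

where H(p) = -p log₂(p) - (1-p) log₂(1-p) is the binary entropy function.

H(0.4521) = 0.9934 bits
C = 1 - 0.9934 = 0.0066 bits per symbol

This means we can reliably transmit up to 0.0066 bits of information per channel use.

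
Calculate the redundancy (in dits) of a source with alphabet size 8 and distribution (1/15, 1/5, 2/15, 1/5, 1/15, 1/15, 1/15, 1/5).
0.0534 dits

Redundancy measures how far a source is from maximum entropy:
R = H_max - H(X)

Maximum entropy for 8 symbols: H_max = log_10(8) = 0.9031 dits
Actual entropy: H(X) = 0.8497 dits
Redundancy: R = 0.9031 - 0.8497 = 0.0534 dits

This redundancy represents potential for compression: the source could be compressed by 0.0534 dits per symbol.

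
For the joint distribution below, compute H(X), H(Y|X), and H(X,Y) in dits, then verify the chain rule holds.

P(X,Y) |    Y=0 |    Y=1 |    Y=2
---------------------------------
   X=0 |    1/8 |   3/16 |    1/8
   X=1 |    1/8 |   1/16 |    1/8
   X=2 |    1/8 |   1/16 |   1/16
H(X,Y) = 0.9265, H(X) = 0.4654, H(Y|X) = 0.4611 (all in dits)

Chain rule: H(X,Y) = H(X) + H(Y|X)

Left side — joint entropy directly:
H(X,Y) = -Σ p(x,y) log p(x,y) = 0.9265 dits

Right side — compute H(Y|X) from the conditional distributions:
P(X) = (7/16, 5/16, 1/4), so H(X) = 0.4654 dits
H(Y|X) = Σ_x P(X=x) · H(Y|X=x):
  P(Y|X=0) = (2/7, 3/7, 2/7), H(Y|X=0) = 0.4686, weight P(X=0) = 7/16
  P(Y|X=1) = (2/5, 1/5, 2/5), H(Y|X=1) = 0.4581, weight P(X=1) = 5/16
  P(Y|X=2) = (1/2, 1/4, 1/4), H(Y|X=2) = 0.4515, weight P(X=2) = 1/4
H(Y|X) = 0.4611 dits

H(X) + H(Y|X) = 0.4654 + 0.4611 = 0.9265 dits

Both sides equal 0.9265 dits. ✓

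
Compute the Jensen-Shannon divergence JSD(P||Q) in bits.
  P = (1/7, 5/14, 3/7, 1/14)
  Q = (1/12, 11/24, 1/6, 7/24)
0.1050 bits

Jensen-Shannon divergence is:
JSD(P||Q) = 0.5 × D_KL(P||M) + 0.5 × D_KL(Q||M)
where M = 0.5 × (P + Q) is the mixture distribution.

M = 0.5 × (1/7, 5/14, 3/7, 1/14) + 0.5 × (1/12, 11/24, 1/6, 7/24) = (0.113095, 0.407738, 0.297619, 0.181548)

D_KL(P||M) = 0.1092 bits
D_KL(Q||M) = 0.1007 bits

JSD(P||Q) = 0.5 × 0.1092 + 0.5 × 0.1007 = 0.1050 bits

Unlike KL divergence, JSD is symmetric and bounded: 0 ≤ JSD ≤ log(2).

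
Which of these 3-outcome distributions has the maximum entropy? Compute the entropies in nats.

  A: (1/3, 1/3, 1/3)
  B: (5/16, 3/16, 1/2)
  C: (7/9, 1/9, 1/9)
A

For a discrete distribution over n outcomes, entropy is maximized by the uniform distribution.

Computing entropies:
H(A) = 1.0986 nats
H(B) = 1.0239 nats
H(C) = 0.6837 nats

The uniform distribution (where all probabilities equal 1/3) achieves the maximum entropy of log_e(3) = 1.0986 nats.

Distribution A has the highest entropy.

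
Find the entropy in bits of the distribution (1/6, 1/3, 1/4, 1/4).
1.9591 bits

Shannon entropy is H(X) = -Σ p(x) log p(x).

For P = (1/6, 1/3, 1/4, 1/4):
H = -1/6 × log_2(1/6) -1/3 × log_2(1/3) -1/4 × log_2(1/4) -1/4 × log_2(1/4)
H = 1.9591 bits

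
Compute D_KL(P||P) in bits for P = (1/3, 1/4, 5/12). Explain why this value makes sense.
0.0000 bits

KL divergence satisfies the Gibbs inequality: D_KL(P||Q) ≥ 0 for all distributions P, Q.

D_KL(P||Q) = Σ p(x) log(p(x)/q(x))
Each term is p(x) × log_2(p(x)/p(x)) = p(x) × log_2(1) = 0, so the sum is 0.
D_KL(P||Q) = 0.0000 bits

When P = Q, the KL divergence is exactly 0, as there is no 'divergence' between identical distributions.

This non-negativity is a fundamental property: relative entropy cannot be negative because it measures how different Q is from P.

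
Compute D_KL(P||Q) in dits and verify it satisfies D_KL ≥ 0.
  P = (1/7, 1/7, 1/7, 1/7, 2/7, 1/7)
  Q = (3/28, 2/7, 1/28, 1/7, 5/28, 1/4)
0.0845 dits

KL divergence satisfies the Gibbs inequality: D_KL(P||Q) ≥ 0 for all distributions P, Q.

D_KL(P||Q) = Σ p(x) log(p(x)/q(x))
Term by term:
  x=0: 1/7 × log_10[(1/7)/(3/28)] = 0.0178
  x=1: 1/7 × log_10[(1/7)/(2/7)] = -0.0430
  x=2: 1/7 × log_10[(1/7)/(1/28)] = 0.0860
  x=3: 1/7 × log_10[(1/7)/(1/7)] = 0.0000
  x=4: 2/7 × log_10[(2/7)/(5/28)] = 0.0583
  x=5: 1/7 × log_10[(1/7)/(1/4)] = -0.0347
D_KL(P||Q) = 0.0845 dits

D_KL(P||Q) = 0.0845 ≥ 0 ✓

This non-negativity is a fundamental property: relative entropy cannot be negative because it measures how different Q is from P.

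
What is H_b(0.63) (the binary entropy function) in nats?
0.6590 nats

The binary entropy function is:
H(p) = -p log(p) - (1-p) log(1-p)

H(0.63) = -0.63 × log_e(0.63) - 0.37 × log_e(0.37)
H(0.63) = 0.6590 nats

Note: Binary entropy is maximized at p=0.5 (H=1 bit) and minimized at p=0 or p=1 (H=0).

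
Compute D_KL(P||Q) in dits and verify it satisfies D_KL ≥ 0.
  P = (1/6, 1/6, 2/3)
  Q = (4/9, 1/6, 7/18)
0.0851 dits

KL divergence satisfies the Gibbs inequality: D_KL(P||Q) ≥ 0 for all distributions P, Q.

D_KL(P||Q) = Σ p(x) log(p(x)/q(x))
Term by term:
  x=0: 1/6 × log_10[(1/6)/(4/9)] = -0.0710
  x=1: 1/6 × log_10[(1/6)/(1/6)] = 0.0000
  x=2: 2/3 × log_10[(2/3)/(7/18)] = 0.1561
D_KL(P||Q) = 0.0851 dits

D_KL(P||Q) = 0.0851 ≥ 0 ✓

This non-negativity is a fundamental property: relative entropy cannot be negative because it measures how different Q is from P.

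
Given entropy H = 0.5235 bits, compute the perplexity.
1.4374

Perplexity is 2^H (or exp(H) for natural log).

H = 0.5235 bits
Perplexity = 2^0.5235 = 1.4374

Interpretation: The model's uncertainty is equivalent to choosing uniformly among 1.4 options.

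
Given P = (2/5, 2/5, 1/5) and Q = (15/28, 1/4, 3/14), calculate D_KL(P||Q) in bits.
0.0827 bits

KL divergence: D_KL(P||Q) = Σ p(x) log(p(x)/q(x))

Computing term by term:
  x=0: 2/5 × log_2[(2/5)/(15/28)] = 2/5 × -0.4215 = -0.1686
  x=1: 2/5 × log_2[(2/5)/(1/4)] = 2/5 × 0.6781 = 0.2712
  x=2: 1/5 × log_2[(1/5)/(3/14)] = 1/5 × -0.0995 = -0.0199

D_KL(P||Q) = 0.0827 bits

Note: KL divergence is always non-negative and equals 0 iff P = Q.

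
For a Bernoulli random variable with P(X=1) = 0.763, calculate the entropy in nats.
0.5476 nats

The binary entropy function is:
H(p) = -p log(p) - (1-p) log(1-p)

H(0.763) = -0.763 × log_e(0.763) - 0.237 × log_e(0.237)
H(0.763) = 0.5476 nats

Note: Binary entropy is maximized at p=0.5 (H=1 bit) and minimized at p=0 or p=1 (H=0).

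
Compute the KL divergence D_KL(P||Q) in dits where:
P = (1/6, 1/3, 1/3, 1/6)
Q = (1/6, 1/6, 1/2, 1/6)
0.0416 dits

KL divergence: D_KL(P||Q) = Σ p(x) log(p(x)/q(x))

Computing term by term:
  x=0: 1/6 × log_10[(1/6)/(1/6)] = 1/6 × 0.0000 = 0.0000
  x=1: 1/3 × log_10[(1/3)/(1/6)] = 1/3 × 0.3010 = 0.1003
  x=2: 1/3 × log_10[(1/3)/(1/2)] = 1/3 × -0.1761 = -0.0587
  x=3: 1/6 × log_10[(1/6)/(1/6)] = 1/6 × 0.0000 = 0.0000

D_KL(P||Q) = 0.0416 dits

Note: KL divergence is always non-negative and equals 0 iff P = Q.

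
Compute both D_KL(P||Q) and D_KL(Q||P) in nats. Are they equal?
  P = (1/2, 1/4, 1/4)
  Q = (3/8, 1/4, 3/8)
D_KL(P||Q) = 0.0425, D_KL(Q||P) = 0.0442

KL divergence is not symmetric: D_KL(P||Q) ≠ D_KL(Q||P) in general.

D_KL(P||Q) = 0.0425 nats
D_KL(Q||P) = 0.0442 nats

No, they are not equal!

This asymmetry is why KL divergence is not a true distance metric.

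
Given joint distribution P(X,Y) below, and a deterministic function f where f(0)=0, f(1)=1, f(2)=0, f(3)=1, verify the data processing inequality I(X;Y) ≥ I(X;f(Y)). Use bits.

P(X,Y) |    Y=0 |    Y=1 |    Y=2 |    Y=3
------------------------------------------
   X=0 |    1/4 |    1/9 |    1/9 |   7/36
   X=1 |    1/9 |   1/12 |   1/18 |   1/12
I(X;Y) = 0.0073, I(X;f(Y)) = 0.0011, inequality holds: 0.0073 ≥ 0.0011

Data Processing Inequality: For any Markov chain X → Y → Z, we have I(X;Y) ≥ I(X;Z).

Here Z = f(Y) is a deterministic function of Y, forming X → Y → Z.

Original I(X;Y) = 0.0073 bits

After applying f:
P(X,Z) where Z=f(Y):
- P(X,Z=0) = P(X,Y=0) + P(X,Y=2)
- P(X,Z=1) = P(X,Y=1) + P(X,Y=3)

I(X;Z) = I(X;f(Y)) = 0.0011 bits

Verification: 0.0073 ≥ 0.0011 ✓

Information cannot be created by processing; the function f can only lose information about X.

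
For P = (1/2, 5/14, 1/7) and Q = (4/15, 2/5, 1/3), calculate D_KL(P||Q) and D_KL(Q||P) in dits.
D_KL(P||Q) = 0.0664, D_KL(Q||P) = 0.0695

KL divergence is not symmetric: D_KL(P||Q) ≠ D_KL(Q||P) in general.

D_KL(P||Q) = 0.0664 dits
D_KL(Q||P) = 0.0695 dits

No, they are not equal!

This asymmetry is why KL divergence is not a true distance metric.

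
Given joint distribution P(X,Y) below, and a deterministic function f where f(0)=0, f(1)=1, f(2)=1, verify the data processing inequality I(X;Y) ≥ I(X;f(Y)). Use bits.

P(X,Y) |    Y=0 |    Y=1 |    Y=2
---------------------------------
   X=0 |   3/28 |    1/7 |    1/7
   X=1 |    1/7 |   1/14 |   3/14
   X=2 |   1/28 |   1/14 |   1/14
I(X;Y) = 0.0417, I(X;f(Y)) = 0.0085, inequality holds: 0.0417 ≥ 0.0085

Data Processing Inequality: For any Markov chain X → Y → Z, we have I(X;Y) ≥ I(X;Z).

Here Z = f(Y) is a deterministic function of Y, forming X → Y → Z.

Original I(X;Y) = 0.0417 bits

After applying f:
P(X,Z) where Z=f(Y):
- P(X,Z=0) = P(X,Y=0)
- P(X,Z=1) = P(X,Y=1) + P(X,Y=2)

I(X;Z) = I(X;f(Y)) = 0.0085 bits

Verification: 0.0417 ≥ 0.0085 ✓

Information cannot be created by processing; the function f can only lose information about X.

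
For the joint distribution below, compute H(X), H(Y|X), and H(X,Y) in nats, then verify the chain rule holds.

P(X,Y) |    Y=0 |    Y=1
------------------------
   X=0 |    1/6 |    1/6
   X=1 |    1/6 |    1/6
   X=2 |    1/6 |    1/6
H(X,Y) = 1.7918, H(X) = 1.0986, H(Y|X) = 0.6931 (all in nats)

Chain rule: H(X,Y) = H(X) + H(Y|X)

Left side — joint entropy directly:
H(X,Y) = -Σ p(x,y) log p(x,y) = 1.7918 nats

Right side — compute H(Y|X) from the conditional distributions:
P(X) = (1/3, 1/3, 1/3), so H(X) = 1.0986 nats
H(Y|X) = Σ_x P(X=x) · H(Y|X=x):
  P(Y|X=0) = (1/2, 1/2), H(Y|X=0) = 0.6931, weight P(X=0) = 1/3
  P(Y|X=1) = (1/2, 1/2), H(Y|X=1) = 0.6931, weight P(X=1) = 1/3
  P(Y|X=2) = (1/2, 1/2), H(Y|X=2) = 0.6931, weight P(X=2) = 1/3
H(Y|X) = 0.6931 nats

H(X) + H(Y|X) = 1.0986 + 0.6931 = 1.7918 nats

Both sides equal 1.7918 nats. ✓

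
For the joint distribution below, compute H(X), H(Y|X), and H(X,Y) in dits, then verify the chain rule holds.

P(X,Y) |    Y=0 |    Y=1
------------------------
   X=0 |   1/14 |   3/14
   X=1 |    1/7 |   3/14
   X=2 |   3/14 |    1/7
H(X,Y) = 0.7534, H(X) = 0.4748, H(Y|X) = 0.2786 (all in dits)

Chain rule: H(X,Y) = H(X) + H(Y|X)

Left side — joint entropy directly:
H(X,Y) = -Σ p(x,y) log p(x,y) = 0.7534 dits

Right side — compute H(Y|X) from the conditional distributions:
P(X) = (2/7, 5/14, 5/14), so H(X) = 0.4748 dits
H(Y|X) = Σ_x P(X=x) · H(Y|X=x):
  P(Y|X=0) = (1/4, 3/4), H(Y|X=0) = 0.2442, weight P(X=0) = 2/7
  P(Y|X=1) = (2/5, 3/5), H(Y|X=1) = 0.2923, weight P(X=1) = 5/14
  P(Y|X=2) = (3/5, 2/5), H(Y|X=2) = 0.2923, weight P(X=2) = 5/14
H(Y|X) = 0.2786 dits

H(X) + H(Y|X) = 0.4748 + 0.2786 = 0.7534 dits

Both sides equal 0.7534 dits. ✓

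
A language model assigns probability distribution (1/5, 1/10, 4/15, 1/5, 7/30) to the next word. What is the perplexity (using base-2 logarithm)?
4.7878

Perplexity is 2^H (or exp(H) for natural log).

First, H = -Σ p log p = 2.2594 bits
Perplexity = 2^2.2594 = 4.7878

Interpretation: The model's uncertainty is equivalent to choosing uniformly among 4.8 options.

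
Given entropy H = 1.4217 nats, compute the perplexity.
4.1442

Perplexity is e^H (or exp(H) for natural log).

H = 1.4217 nats
Perplexity = e^1.4217 = 4.1442

Interpretation: The model's uncertainty is equivalent to choosing uniformly among 4.1 options.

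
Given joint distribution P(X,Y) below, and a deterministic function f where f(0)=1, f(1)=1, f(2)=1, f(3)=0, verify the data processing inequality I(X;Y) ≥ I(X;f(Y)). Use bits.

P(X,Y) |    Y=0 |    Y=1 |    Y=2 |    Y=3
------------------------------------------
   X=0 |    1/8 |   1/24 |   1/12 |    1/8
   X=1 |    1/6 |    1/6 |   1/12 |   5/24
I(X;Y) = 0.0319, I(X;f(Y)) = 0.0000, inequality holds: 0.0319 ≥ 0.0000

Data Processing Inequality: For any Markov chain X → Y → Z, we have I(X;Y) ≥ I(X;Z).

Here Z = f(Y) is a deterministic function of Y, forming X → Y → Z.

Original I(X;Y) = 0.0319 bits

After applying f:
P(X,Z) where Z=f(Y):
- P(X,Z=0) = P(X,Y=3)
- P(X,Z=1) = P(X,Y=0) + P(X,Y=1) + P(X,Y=2)

I(X;Z) = I(X;f(Y)) = 0.0000 bits

Verification: 0.0319 ≥ 0.0000 ✓

Information cannot be created by processing; the function f can only lose information about X.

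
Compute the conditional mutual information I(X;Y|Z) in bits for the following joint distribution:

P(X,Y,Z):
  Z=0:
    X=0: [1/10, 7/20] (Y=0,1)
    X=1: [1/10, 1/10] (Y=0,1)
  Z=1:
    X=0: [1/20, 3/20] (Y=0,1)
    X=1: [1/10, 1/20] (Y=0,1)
0.0798 bits

Conditional mutual information: I(X;Y|Z) = H(X|Z) + H(Y|Z) - H(X,Y|Z)

H(Z) = 0.9341
H(X,Z) = 1.8577 → H(X|Z) = 0.9236
H(Y,Z) = 1.8577 → H(Y|Z) = 0.9236
H(X,Y,Z) = 2.7016 → H(X,Y|Z) = 1.7675

I(X;Y|Z) = 0.9236 + 0.9236 - 1.7675 = 0.0798 bits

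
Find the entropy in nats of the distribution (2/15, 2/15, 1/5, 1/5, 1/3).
1.5473 nats

Shannon entropy is H(X) = -Σ p(x) log p(x).

For P = (2/15, 2/15, 1/5, 1/5, 1/3):
H = -2/15 × log_e(2/15) -2/15 × log_e(2/15) -1/5 × log_e(1/5) -1/5 × log_e(1/5) -1/3 × log_e(1/3)
H = 1.5473 nats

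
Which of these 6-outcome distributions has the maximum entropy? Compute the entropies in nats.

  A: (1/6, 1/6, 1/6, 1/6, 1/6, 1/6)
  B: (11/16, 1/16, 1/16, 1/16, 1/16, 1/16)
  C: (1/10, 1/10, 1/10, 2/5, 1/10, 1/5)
A

For a discrete distribution over n outcomes, entropy is maximized by the uniform distribution.

Computing entropies:
H(A) = 1.7918 nats
H(B) = 1.1240 nats
H(C) = 1.6094 nats

The uniform distribution (where all probabilities equal 1/6) achieves the maximum entropy of log_e(6) = 1.7918 nats.

Distribution A has the highest entropy.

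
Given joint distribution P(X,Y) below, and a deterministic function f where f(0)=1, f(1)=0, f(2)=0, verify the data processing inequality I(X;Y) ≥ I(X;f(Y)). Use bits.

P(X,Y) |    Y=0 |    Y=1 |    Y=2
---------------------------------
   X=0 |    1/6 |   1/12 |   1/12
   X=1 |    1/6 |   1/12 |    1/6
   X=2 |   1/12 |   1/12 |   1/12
I(X;Y) = 0.0242, I(X;f(Y)) = 0.0124, inequality holds: 0.0242 ≥ 0.0124

Data Processing Inequality: For any Markov chain X → Y → Z, we have I(X;Y) ≥ I(X;Z).

Here Z = f(Y) is a deterministic function of Y, forming X → Y → Z.

Original I(X;Y) = 0.0242 bits

After applying f:
P(X,Z) where Z=f(Y):
- P(X,Z=0) = P(X,Y=1) + P(X,Y=2)
- P(X,Z=1) = P(X,Y=0)

I(X;Z) = I(X;f(Y)) = 0.0124 bits

Verification: 0.0242 ≥ 0.0124 ✓

Information cannot be created by processing; the function f can only lose information about X.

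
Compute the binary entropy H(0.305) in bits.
0.8873 bits

The binary entropy function is:
H(p) = -p log(p) - (1-p) log(1-p)

H(0.305) = -0.305 × log_2(0.305) - 0.695 × log_2(0.695)
H(0.305) = 0.8873 bits

Note: Binary entropy is maximized at p=0.5 (H=1 bit) and minimized at p=0 or p=1 (H=0).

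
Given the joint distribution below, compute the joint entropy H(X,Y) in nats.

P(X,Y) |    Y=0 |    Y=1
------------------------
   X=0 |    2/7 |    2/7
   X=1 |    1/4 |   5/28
1.3701 nats

Joint entropy is H(X,Y) = -Σ_{x,y} p(x,y) log p(x,y).

Summing over all non-zero entries:
H(X,Y) = -[2/7·log_e(2/7) + 2/7·log_e(2/7) + 1/4·log_e(1/4) + 5/28·log_e(5/28)]
H(X,Y) = 1.3701 nats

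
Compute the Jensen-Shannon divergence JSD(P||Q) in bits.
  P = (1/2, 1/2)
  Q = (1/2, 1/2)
0.0000 bits

Jensen-Shannon divergence is:
JSD(P||Q) = 0.5 × D_KL(P||M) + 0.5 × D_KL(Q||M)
where M = 0.5 × (P + Q) is the mixture distribution.

M = 0.5 × (1/2, 1/2) + 0.5 × (1/2, 1/2) = (1/2, 1/2)

D_KL(P||M) = 0.0000 bits
D_KL(Q||M) = 0.0000 bits

JSD(P||Q) = 0.5 × 0.0000 + 0.5 × 0.0000 = 0.0000 bits

Unlike KL divergence, JSD is symmetric and bounded: 0 ≤ JSD ≤ log(2).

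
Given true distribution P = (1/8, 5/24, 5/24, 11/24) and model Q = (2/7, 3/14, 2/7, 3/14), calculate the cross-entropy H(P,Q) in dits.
0.6274 dits

Cross-entropy: H(P,Q) = -Σ p(x) log q(x)

Alternatively: H(P,Q) = H(P) + D_KL(P||Q)
H(P) = 0.5520 dits
D_KL(P||Q) = 0.0753 dits

H(P,Q) = 0.5520 + 0.0753 = 0.6274 dits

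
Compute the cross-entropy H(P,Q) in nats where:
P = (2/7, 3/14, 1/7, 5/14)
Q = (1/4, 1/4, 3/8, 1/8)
1.5759 nats

Cross-entropy: H(P,Q) = -Σ p(x) log q(x)

Alternatively: H(P,Q) = H(P) + D_KL(P||Q)
H(P) = 1.3337 nats
D_KL(P||Q) = 0.2422 nats

H(P,Q) = 1.3337 + 0.2422 = 1.5759 nats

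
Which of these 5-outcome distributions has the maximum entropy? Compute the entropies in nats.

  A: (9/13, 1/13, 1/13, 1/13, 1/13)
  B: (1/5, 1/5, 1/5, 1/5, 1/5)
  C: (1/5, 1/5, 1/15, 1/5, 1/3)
B

For a discrete distribution over n outcomes, entropy is maximized by the uniform distribution.

Computing entropies:
H(A) = 1.0438 nats
H(B) = 1.6094 nats
H(C) = 1.5124 nats

The uniform distribution (where all probabilities equal 1/5) achieves the maximum entropy of log_e(5) = 1.6094 nats.

Distribution B has the highest entropy.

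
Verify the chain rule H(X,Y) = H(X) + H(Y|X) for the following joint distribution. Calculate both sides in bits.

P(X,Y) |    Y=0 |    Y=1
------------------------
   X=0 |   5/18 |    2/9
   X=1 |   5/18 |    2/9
H(X,Y) = 1.9911, H(X) = 1.0000, H(Y|X) = 0.9911 (all in bits)

Chain rule: H(X,Y) = H(X) + H(Y|X)

Left side — joint entropy directly:
H(X,Y) = -Σ p(x,y) log p(x,y) = 1.9911 bits

Right side — compute H(Y|X) from the conditional distributions:
P(X) = (1/2, 1/2), so H(X) = 1.0000 bits
H(Y|X) = Σ_x P(X=x) · H(Y|X=x):
  P(Y|X=0) = (5/9, 4/9), H(Y|X=0) = 0.9911, weight P(X=0) = 1/2
  P(Y|X=1) = (5/9, 4/9), H(Y|X=1) = 0.9911, weight P(X=1) = 1/2
H(Y|X) = 0.9911 bits

H(X) + H(Y|X) = 1.0000 + 0.9911 = 1.9911 bits

Both sides equal 1.9911 bits. ✓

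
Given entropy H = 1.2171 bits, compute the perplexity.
2.3248

Perplexity is 2^H (or exp(H) for natural log).

H = 1.2171 bits
Perplexity = 2^1.2171 = 2.3248

Interpretation: The model's uncertainty is equivalent to choosing uniformly among 2.3 options.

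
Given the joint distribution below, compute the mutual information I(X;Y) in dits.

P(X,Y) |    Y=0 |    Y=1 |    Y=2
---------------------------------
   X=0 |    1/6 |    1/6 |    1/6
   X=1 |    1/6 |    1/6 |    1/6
0.0000 dits

Mutual information: I(X;Y) = H(X) + H(Y) - H(X,Y)

Marginals:
P(X) = (1/2, 1/2), H(X) = 0.3010 dits
P(Y) = (1/3, 1/3, 1/3), H(Y) = 0.4771 dits

Joint entropy: H(X,Y) = 0.7782 dits

I(X;Y) = 0.3010 + 0.4771 - 0.7782 = 0.0000 dits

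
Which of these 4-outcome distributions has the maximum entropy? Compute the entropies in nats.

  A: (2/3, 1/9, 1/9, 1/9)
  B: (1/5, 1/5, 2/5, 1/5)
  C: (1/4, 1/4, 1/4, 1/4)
C

For a discrete distribution over n outcomes, entropy is maximized by the uniform distribution.

Computing entropies:
H(A) = 1.0027 nats
H(B) = 1.3322 nats
H(C) = 1.3863 nats

The uniform distribution (where all probabilities equal 1/4) achieves the maximum entropy of log_e(4) = 1.3863 nats.

Distribution C has the highest entropy.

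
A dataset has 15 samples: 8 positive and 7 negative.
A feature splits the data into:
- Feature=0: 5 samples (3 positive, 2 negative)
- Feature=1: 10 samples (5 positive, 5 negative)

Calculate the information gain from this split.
0.0065 bits

Information Gain = H(Y) - H(Y|Feature)

Before split:
P(positive) = 8/15 = 0.5333
H(Y) = 0.9968 bits

After split:
Feature=0: H = 0.9710 bits (weight = 5/15)
Feature=1: H = 1.0000 bits (weight = 10/15)
H(Y|Feature) = (5/15)×0.9710 + (10/15)×1.0000 = 0.9903 bits

Information Gain = 0.9968 - 0.9903 = 0.0065 bits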